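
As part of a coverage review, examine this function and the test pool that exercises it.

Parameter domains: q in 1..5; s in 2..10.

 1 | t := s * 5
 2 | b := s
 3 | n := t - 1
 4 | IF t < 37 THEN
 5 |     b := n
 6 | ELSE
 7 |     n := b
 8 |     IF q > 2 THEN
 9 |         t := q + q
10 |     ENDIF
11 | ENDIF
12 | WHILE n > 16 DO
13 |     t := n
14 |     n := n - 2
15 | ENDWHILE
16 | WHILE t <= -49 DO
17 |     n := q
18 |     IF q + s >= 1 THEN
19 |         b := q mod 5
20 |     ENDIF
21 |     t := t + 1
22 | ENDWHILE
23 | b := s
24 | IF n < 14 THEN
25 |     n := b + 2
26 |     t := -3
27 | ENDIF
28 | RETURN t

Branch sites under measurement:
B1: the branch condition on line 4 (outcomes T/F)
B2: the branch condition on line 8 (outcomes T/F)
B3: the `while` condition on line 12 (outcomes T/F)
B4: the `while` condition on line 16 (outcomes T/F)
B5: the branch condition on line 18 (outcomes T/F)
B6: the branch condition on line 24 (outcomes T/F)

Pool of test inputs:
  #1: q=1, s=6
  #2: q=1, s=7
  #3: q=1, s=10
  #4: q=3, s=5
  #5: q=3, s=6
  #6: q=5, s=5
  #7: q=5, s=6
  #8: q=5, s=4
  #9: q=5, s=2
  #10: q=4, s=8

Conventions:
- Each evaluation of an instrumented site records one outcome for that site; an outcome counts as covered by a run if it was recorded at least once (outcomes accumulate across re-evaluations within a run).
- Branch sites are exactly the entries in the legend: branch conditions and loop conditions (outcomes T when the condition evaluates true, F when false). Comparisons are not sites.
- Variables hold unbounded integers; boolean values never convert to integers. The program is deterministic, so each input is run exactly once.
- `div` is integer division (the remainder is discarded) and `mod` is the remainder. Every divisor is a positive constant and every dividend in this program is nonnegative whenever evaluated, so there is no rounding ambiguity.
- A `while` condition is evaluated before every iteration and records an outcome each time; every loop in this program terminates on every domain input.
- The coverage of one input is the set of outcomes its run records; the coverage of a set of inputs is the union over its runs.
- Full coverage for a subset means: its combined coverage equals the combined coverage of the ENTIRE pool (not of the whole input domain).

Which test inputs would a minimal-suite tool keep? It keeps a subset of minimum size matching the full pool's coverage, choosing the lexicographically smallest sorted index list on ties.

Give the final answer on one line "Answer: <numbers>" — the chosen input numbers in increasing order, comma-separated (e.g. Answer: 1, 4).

test 1 (q=1, s=6) hits B1=T, B3=T, B3=F, B4=F, B6=F
test 2 (q=1, s=7) hits B1=T, B3=T, B3=F, B4=F, B6=F
test 3 (q=1, s=10) hits B1=F, B2=F, B3=F, B4=F, B6=T
test 4 (q=3, s=5) hits B1=T, B3=T, B3=F, B4=F, B6=F
test 5 (q=3, s=6) hits B1=T, B3=T, B3=F, B4=F, B6=F
test 6 (q=5, s=5) hits B1=T, B3=T, B3=F, B4=F, B6=F
test 7 (q=5, s=6) hits B1=T, B3=T, B3=F, B4=F, B6=F
test 8 (q=5, s=4) hits B1=T, B3=T, B3=F, B4=F, B6=F
test 9 (q=5, s=2) hits B1=T, B3=F, B4=F, B6=T
test 10 (q=4, s=8) hits B1=F, B2=T, B3=F, B4=F, B6=T
the full pool covers 9 outcomes: B1=T, B1=F, B2=T, B2=F, B3=T, B3=F, B4=F, B6=T, B6=F
no size-1 subset reaches all 9 outcomes (best union: 5/9)
no size-2 subset reaches all 9 outcomes (best union: 8/9)
the canonical winner is {1, 3, 10}: size 3, full 9-outcome coverage, earliest index list among size-3 covers

Answer: 1, 3, 10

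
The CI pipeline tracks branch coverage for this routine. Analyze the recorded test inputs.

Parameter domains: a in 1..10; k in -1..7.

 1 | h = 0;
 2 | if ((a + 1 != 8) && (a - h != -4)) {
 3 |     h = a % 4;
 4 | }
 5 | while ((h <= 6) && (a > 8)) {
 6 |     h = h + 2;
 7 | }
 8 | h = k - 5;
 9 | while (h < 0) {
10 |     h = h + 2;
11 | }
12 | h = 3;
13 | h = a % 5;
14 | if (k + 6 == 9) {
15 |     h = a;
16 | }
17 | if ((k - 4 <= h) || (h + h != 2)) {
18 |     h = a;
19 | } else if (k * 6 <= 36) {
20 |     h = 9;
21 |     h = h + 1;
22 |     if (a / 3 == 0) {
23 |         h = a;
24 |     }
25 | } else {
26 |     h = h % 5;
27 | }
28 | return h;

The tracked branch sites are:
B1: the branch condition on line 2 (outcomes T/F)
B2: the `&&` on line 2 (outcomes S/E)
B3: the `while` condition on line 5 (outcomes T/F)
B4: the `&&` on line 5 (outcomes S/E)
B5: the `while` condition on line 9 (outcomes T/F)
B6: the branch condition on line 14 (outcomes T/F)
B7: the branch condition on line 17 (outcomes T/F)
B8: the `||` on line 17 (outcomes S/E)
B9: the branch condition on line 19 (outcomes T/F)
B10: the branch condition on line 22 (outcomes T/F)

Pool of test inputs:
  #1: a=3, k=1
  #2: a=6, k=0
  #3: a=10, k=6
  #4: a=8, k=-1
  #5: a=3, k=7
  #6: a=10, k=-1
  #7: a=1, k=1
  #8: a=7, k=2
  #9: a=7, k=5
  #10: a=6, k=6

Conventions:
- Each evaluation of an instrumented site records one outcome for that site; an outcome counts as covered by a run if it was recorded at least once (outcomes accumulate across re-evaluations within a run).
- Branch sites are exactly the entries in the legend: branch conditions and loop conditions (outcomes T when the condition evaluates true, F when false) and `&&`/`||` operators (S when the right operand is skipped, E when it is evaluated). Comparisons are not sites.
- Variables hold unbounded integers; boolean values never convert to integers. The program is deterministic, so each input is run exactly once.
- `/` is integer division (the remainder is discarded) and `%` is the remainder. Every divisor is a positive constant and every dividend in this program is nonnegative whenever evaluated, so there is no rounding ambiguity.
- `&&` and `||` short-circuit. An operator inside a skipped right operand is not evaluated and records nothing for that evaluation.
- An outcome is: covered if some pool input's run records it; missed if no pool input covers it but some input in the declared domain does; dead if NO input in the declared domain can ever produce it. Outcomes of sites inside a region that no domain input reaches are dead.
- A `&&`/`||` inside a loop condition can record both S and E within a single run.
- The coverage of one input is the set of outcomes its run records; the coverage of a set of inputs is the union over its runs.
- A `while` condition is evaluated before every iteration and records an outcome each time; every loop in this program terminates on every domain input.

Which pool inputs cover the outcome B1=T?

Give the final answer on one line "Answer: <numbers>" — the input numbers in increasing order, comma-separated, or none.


input #1 (a=3, k=1): hits B1=T
input #2 (a=6, k=0): hits B1=T
input #3 (a=10, k=6): hits B1=T
input #4 (a=8, k=-1): hits B1=T
input #5 (a=3, k=7): hits B1=T
input #6 (a=10, k=-1): hits B1=T
input #7 (a=1, k=1): hits B1=T
input #8 (a=7, k=2): never hits B1=T
input #9 (a=7, k=5): never hits B1=T
input #10 (a=6, k=6): hits B1=T
Answer: 1, 2, 3, 4, 5, 6, 7, 10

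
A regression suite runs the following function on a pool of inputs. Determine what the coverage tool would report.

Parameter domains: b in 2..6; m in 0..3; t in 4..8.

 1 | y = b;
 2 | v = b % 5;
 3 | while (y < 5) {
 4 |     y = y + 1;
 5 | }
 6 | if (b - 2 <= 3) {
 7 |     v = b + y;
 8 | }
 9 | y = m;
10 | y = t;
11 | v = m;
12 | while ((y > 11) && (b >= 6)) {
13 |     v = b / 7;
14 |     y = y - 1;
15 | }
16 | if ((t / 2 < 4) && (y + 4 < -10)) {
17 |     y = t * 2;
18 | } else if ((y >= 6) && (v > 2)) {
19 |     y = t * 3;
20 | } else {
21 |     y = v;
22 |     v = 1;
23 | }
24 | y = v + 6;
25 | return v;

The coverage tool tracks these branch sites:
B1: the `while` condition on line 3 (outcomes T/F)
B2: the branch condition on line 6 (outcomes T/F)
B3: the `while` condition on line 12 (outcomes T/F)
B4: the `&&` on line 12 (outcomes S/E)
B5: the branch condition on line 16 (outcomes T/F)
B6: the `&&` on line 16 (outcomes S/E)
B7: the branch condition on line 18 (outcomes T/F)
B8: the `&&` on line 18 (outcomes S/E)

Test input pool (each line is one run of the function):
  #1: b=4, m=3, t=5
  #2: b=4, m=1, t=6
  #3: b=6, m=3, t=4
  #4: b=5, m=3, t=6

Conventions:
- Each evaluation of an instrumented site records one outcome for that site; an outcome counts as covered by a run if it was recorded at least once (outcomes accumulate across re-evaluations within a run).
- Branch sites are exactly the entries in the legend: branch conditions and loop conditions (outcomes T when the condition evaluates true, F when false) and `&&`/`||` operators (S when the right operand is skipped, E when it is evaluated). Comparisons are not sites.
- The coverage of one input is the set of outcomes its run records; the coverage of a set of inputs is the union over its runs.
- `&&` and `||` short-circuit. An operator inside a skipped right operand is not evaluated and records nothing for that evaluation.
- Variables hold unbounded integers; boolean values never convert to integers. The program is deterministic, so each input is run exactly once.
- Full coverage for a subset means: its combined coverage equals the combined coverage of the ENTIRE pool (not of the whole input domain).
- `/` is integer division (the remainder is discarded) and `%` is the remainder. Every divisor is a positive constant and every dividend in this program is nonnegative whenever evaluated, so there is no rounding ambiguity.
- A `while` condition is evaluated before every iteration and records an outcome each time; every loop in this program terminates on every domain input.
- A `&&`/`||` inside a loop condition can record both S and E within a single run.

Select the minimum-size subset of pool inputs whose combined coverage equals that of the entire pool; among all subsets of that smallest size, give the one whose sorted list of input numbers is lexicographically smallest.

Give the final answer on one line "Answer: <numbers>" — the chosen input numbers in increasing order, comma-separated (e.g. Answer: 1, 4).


input #1 (b=4, m=3, t=5): events B1->T, B1->F, B2->T, B4->S, B3->F, B6->E, B5->F, B8->S, B7->F; covers B1=T, B1=F, B2=T, B3=F, B4=S, B5=F, B6=E, B7=F, B8=S
input #2 (b=4, m=1, t=6): events B1->T, B1->F, B2->T, B4->S, B3->F, B6->E, B5->F, B8->E, B7->F; covers B1=T, B1=F, B2=T, B3=F, B4=S, B5=F, B6=E, B7=F, B8=E
input #3 (b=6, m=3, t=4): events B1->F, B2->F, B4->S, B3->F, B6->E, B5->F, B8->S, B7->F; covers B1=F, B2=F, B3=F, B4=S, B5=F, B6=E, B7=F, B8=S
input #4 (b=5, m=3, t=6): events B1->F, B2->T, B4->S, B3->F, B6->E, B5->F, B8->E, B7->T; covers B1=F, B2=T, B3=F, B4=S, B5=F, B6=E, B7=T, B8=E
pool-wide coverage (12 outcomes): B1=T, B1=F, B2=T, B2=F, B3=F, B4=S, B5=F, B6=E, B7=T, B7=F, B8=S, B8=E
size 1 is not enough: best union over all size-1 subsets is 9/12
size 2 is not enough: best union over all size-2 subsets is 11/12
inputs {1, 3, 4} (size 3) cover everything; no size-3 subset with a lexicographically smaller index list covers all 12
Answer: 1, 3, 4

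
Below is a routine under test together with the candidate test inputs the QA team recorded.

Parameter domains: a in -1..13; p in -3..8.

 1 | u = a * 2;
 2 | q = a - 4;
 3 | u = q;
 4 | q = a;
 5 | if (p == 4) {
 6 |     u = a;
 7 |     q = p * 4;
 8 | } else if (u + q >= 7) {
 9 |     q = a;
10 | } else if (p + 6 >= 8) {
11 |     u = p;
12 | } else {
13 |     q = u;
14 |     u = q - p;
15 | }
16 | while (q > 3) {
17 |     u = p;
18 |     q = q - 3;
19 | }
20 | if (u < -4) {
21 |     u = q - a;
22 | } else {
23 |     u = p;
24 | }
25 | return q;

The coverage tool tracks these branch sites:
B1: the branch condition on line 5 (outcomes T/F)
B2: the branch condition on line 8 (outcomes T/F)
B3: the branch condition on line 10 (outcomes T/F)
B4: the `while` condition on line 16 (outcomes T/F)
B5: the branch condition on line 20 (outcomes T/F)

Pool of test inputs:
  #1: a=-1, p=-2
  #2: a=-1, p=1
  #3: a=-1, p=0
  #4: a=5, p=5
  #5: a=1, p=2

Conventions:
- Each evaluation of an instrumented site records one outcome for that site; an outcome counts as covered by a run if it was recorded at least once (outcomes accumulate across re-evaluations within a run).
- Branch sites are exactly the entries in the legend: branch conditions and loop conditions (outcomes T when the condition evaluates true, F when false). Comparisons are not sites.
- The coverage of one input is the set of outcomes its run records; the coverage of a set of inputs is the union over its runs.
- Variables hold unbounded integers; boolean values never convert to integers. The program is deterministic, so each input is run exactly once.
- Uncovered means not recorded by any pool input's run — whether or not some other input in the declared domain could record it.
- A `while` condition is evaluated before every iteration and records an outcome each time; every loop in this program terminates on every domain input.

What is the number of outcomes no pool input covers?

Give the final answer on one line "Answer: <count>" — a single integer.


run #1 (a=-1, p=-2) runs B1->F, B2->F, B3->F, B4->F, B5->F; records B1=F, B2=F, B3=F, B4=F, B5=F
run #2 (a=-1, p=1) runs B1->F, B2->F, B3->F, B4->F, B5->T; records B1=F, B2=F, B3=F, B4=F, B5=T
run #3 (a=-1, p=0) runs B1->F, B2->F, B3->F, B4->F, B5->T; records B1=F, B2=F, B3=F, B4=F, B5=T
run #4 (a=5, p=5) runs B1->F, B2->F, B3->T, B4->T, B4->F, B5->F; records B1=F, B2=F, B3=T, B4=T, B4=F, B5=F
run #5 (a=1, p=2) runs B1->F, B2->F, B3->T, B4->F, B5->F; records B1=F, B2=F, B3=T, B4=F, B5=F
union over the pool: B1=F, B2=F, B3=T, B3=F, B4=T, B4=F, B5=T, B5=F
uncovered (2 of 10): B1=T, B2=T
Answer: 2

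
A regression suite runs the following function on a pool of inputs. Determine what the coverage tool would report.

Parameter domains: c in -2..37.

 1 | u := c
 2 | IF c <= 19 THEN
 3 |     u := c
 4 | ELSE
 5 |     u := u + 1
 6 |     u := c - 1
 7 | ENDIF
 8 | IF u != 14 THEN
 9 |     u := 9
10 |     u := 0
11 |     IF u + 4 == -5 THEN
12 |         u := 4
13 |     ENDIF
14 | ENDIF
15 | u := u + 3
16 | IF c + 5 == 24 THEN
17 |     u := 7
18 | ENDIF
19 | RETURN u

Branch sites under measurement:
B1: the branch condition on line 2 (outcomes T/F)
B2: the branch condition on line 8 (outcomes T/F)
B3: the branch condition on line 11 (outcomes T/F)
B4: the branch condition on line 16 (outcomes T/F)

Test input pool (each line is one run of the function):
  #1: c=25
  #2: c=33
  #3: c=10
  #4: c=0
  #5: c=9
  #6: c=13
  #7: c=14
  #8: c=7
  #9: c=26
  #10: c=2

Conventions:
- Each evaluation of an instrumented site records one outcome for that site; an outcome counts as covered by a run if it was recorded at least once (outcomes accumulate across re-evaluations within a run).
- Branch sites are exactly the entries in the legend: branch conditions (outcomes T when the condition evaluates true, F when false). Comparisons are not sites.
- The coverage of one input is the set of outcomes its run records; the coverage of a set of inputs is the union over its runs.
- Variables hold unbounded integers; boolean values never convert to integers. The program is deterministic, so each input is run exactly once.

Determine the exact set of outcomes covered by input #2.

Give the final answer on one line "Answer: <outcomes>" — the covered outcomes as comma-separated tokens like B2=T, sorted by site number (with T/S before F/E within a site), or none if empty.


Running input #2 (c=33), event by event:
  B1->F, B2->T, B3->F, B4->F
deduplicating events, the covered set is: B1=F, B2=T, B3=F, B4=F
Answer: B1=F, B2=T, B3=F, B4=F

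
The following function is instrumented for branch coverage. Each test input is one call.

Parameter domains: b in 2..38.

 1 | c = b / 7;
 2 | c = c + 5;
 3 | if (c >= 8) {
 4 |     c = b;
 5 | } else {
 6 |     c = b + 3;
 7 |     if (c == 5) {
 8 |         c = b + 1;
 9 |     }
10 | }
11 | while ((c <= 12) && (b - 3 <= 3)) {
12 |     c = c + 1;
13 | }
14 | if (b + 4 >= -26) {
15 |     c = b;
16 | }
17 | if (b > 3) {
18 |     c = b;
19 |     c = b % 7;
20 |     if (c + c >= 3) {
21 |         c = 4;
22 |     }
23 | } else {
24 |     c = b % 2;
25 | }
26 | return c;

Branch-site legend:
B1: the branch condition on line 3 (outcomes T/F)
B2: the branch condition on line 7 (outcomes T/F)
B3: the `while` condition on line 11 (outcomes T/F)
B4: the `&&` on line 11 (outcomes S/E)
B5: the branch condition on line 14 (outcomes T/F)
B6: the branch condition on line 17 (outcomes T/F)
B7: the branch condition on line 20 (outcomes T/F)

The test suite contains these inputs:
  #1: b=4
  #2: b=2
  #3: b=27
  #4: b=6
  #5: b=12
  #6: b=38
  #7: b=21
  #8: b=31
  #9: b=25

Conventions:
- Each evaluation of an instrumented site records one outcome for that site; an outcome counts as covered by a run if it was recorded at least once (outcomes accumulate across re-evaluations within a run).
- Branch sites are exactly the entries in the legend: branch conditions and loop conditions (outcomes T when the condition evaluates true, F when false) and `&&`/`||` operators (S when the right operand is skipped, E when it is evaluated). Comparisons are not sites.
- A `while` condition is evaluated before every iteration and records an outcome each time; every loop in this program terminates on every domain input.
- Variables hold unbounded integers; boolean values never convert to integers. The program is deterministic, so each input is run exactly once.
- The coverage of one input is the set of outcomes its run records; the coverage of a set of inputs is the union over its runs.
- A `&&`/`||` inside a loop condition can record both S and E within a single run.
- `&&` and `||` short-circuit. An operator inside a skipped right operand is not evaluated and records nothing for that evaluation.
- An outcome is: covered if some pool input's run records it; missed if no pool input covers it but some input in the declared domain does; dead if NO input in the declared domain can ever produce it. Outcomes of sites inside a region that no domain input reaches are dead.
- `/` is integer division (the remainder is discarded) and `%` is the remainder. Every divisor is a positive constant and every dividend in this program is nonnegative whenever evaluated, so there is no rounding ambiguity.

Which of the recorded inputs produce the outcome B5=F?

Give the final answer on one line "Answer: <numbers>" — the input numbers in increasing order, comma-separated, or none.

input #1 (b=4): never hits B5=F
input #2 (b=2): never hits B5=F
input #3 (b=27): never hits B5=F
input #4 (b=6): never hits B5=F
input #5 (b=12): never hits B5=F
input #6 (b=38): never hits B5=F
input #7 (b=21): never hits B5=F
input #8 (b=31): never hits B5=F
input #9 (b=25): never hits B5=F

Answer: none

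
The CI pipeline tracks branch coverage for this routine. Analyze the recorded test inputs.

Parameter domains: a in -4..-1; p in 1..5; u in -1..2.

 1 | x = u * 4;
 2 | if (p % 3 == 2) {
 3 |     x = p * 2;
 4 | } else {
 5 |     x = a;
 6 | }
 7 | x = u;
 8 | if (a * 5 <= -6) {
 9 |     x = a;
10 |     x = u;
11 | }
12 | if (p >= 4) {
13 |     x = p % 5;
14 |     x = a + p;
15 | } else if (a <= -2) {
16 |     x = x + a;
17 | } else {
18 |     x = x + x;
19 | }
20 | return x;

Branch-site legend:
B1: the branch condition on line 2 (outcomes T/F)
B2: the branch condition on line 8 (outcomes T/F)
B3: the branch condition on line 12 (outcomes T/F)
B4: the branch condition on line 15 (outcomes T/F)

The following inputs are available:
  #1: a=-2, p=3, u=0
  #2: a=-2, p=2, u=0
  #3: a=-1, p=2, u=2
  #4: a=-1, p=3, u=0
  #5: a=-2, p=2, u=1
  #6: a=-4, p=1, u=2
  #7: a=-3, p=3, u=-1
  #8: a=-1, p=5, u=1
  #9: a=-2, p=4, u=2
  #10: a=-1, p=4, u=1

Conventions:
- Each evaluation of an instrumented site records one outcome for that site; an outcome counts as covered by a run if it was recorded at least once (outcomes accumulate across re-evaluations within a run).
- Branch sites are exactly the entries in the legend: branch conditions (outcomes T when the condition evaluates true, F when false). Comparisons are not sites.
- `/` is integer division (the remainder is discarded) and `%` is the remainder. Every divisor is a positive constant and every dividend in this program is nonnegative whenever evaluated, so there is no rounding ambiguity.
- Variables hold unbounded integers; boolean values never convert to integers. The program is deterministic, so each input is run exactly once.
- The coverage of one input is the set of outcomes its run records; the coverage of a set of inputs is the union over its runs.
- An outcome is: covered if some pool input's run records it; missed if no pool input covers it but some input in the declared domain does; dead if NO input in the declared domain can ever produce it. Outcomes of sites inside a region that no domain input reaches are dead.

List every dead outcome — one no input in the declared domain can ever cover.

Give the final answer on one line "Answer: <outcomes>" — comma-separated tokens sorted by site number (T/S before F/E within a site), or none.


running all 80 domain inputs and tallying outcomes:
  reachable outcomes have witnesses, e.g. B1=T (e.g. a=-4, p=2, u=-1), B1=F (e.g. a=-4, p=1, u=-1), B2=T (e.g. a=-4, p=1, u=-1), B2=F (e.g. a=-1, p=1, u=-1)
Answer: none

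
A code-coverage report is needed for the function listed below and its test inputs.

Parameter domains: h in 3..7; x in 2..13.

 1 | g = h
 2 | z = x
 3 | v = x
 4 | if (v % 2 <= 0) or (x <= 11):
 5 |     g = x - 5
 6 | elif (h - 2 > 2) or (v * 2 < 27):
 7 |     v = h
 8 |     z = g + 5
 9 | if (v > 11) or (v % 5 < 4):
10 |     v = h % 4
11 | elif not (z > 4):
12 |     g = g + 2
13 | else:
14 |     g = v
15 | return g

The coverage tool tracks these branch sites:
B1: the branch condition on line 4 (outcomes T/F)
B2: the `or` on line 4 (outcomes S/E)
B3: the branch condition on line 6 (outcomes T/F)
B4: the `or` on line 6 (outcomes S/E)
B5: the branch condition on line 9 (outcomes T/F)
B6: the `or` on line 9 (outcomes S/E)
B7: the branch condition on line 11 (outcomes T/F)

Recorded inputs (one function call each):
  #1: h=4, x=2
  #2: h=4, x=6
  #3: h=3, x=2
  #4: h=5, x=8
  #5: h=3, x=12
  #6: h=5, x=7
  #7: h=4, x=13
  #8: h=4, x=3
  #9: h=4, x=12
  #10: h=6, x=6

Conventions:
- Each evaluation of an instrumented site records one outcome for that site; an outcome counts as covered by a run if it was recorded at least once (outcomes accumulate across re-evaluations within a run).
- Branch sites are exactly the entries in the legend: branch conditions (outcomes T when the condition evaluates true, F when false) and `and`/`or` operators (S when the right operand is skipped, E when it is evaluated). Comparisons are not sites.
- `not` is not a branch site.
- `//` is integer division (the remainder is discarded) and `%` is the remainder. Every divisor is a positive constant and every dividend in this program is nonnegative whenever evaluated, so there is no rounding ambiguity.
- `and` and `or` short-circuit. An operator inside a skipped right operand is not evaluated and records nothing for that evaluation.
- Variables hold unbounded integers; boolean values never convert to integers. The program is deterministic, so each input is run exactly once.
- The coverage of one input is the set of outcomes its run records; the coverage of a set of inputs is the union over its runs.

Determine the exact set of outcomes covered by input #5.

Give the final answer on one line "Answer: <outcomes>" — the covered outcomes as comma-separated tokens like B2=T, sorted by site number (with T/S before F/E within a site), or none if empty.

Tracing the run of input #5 (h=3, x=12):
  B2->S, B1->T, B6->S, B5->T
distinct outcomes covered: B1=T, B2=S, B5=T, B6=S

Answer: B1=T, B2=S, B5=T, B6=S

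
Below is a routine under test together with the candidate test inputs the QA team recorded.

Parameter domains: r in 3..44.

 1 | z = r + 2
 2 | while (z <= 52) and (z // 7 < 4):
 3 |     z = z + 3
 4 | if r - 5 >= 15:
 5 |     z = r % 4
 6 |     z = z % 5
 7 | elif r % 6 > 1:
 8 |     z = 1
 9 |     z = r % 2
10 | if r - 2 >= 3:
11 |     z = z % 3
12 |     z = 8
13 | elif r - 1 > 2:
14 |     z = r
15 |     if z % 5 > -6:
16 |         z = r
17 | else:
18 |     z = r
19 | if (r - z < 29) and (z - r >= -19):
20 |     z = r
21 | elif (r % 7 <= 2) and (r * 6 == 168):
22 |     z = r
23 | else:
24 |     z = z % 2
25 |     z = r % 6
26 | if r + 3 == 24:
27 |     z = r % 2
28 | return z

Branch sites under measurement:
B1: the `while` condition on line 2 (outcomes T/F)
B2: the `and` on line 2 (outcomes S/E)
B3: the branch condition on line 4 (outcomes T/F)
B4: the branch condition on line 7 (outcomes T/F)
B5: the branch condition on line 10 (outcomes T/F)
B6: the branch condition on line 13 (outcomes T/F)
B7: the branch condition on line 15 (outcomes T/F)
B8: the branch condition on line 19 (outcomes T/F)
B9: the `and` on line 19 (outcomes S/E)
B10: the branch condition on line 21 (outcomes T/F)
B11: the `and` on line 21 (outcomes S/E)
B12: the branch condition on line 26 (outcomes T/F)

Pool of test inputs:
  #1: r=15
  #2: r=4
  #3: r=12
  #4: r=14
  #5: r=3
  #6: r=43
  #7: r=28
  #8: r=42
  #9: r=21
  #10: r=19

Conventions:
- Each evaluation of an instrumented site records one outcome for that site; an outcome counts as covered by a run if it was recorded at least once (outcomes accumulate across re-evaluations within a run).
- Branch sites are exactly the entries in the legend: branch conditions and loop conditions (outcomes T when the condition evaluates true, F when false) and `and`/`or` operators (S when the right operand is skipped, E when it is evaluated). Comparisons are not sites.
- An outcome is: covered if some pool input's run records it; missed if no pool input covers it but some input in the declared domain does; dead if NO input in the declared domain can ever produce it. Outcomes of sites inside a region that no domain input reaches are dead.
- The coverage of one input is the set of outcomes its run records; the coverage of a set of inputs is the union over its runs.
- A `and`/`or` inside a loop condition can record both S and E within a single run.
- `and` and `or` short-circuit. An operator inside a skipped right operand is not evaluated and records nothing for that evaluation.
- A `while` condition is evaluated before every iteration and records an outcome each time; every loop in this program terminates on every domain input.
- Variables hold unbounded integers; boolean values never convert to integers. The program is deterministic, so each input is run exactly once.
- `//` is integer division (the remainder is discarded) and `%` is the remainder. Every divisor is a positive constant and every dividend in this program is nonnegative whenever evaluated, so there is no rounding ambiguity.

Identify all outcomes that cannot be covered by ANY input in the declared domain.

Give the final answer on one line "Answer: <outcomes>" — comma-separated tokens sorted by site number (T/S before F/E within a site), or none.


exhaustive pass over the 42-input domain:
  B2=S: unreachable across the whole domain -> dead
  B7=F: unreachable across the whole domain -> dead
  reachable outcomes have witnesses, e.g. B1=T (e.g. r=3), B1=F (e.g. r=3), B2=E (e.g. r=3), B3=T (e.g. r=20)
Answer: B2=S, B7=F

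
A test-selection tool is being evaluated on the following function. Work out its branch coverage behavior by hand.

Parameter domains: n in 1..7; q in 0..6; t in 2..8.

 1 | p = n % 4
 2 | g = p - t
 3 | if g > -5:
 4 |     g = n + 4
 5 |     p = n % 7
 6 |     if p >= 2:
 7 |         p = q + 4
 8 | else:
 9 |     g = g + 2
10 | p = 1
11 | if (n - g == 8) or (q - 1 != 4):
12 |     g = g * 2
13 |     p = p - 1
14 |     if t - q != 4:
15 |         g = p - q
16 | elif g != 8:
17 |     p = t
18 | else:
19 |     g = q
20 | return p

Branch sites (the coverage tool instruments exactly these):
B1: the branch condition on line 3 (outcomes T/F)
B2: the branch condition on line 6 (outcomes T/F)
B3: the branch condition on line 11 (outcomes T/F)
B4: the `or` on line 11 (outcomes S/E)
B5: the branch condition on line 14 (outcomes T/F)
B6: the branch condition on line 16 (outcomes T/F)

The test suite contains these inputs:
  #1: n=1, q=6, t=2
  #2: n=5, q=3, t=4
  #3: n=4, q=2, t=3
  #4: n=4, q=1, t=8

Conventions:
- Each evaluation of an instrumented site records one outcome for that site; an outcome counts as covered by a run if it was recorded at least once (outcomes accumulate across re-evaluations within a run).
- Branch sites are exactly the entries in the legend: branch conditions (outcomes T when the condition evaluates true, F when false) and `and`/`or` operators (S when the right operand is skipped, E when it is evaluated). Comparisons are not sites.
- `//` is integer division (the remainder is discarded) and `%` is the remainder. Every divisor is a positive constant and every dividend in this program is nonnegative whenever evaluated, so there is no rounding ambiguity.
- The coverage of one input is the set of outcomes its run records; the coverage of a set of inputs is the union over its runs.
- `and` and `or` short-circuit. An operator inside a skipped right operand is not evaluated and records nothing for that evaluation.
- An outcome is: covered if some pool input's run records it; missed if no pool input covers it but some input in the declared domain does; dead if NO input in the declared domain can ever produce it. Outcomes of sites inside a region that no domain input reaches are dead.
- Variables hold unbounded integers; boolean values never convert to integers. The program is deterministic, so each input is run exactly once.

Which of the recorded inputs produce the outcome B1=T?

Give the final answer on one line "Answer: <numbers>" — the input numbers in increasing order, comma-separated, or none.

input #1 (n=1, q=6, t=2): records B1=T
input #2 (n=5, q=3, t=4): records B1=T
input #3 (n=4, q=2, t=3): records B1=T
input #4 (n=4, q=1, t=8): does not record B1=T

Answer: 1, 2, 3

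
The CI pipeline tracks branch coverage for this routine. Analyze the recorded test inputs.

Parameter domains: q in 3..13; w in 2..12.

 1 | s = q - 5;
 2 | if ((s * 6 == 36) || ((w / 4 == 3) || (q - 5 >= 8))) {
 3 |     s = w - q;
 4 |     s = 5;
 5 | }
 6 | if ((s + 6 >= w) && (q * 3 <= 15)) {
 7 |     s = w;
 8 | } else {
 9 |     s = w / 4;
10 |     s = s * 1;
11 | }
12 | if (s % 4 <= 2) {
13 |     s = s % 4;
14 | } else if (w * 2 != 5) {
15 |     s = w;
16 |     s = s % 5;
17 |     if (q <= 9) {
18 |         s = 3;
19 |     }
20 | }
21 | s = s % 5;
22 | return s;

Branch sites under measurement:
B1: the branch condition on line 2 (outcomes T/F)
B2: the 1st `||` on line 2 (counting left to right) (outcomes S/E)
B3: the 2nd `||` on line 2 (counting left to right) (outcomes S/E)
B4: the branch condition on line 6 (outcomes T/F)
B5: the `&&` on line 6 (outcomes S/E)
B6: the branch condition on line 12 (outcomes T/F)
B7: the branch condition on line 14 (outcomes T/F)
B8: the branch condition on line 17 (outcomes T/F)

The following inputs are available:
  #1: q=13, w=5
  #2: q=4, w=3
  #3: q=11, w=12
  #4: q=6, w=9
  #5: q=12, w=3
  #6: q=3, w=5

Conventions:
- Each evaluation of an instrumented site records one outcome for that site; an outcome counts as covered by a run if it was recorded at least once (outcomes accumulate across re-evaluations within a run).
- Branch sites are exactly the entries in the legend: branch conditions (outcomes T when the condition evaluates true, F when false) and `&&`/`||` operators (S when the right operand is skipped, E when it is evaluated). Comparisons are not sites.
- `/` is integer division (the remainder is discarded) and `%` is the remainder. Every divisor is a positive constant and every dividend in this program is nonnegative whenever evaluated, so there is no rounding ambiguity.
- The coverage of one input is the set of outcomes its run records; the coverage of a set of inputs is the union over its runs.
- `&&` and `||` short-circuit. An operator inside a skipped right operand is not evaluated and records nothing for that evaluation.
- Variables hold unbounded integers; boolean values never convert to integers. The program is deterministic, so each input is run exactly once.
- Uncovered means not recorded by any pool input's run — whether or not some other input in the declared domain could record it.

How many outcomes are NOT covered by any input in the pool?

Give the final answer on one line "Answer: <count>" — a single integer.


input #1 (q=13, w=5): events B2->E, B3->E, B1->T, B5->E, B4->F, B6->T; covers B1=T, B2=E, B3=E, B4=F, B5=E, B6=T
input #2 (q=4, w=3): events B2->E, B3->E, B1->F, B5->E, B4->T, B6->F, B7->T, B8->T; covers B1=F, B2=E, B3=E, B4=T, B5=E, B6=F, B7=T, B8=T
input #3 (q=11, w=12): events B2->S, B1->T, B5->S, B4->F, B6->F, B7->T, B8->F; covers B1=T, B2=S, B4=F, B5=S, B6=F, B7=T, B8=F
input #4 (q=6, w=9): events B2->E, B3->E, B1->F, B5->S, B4->F, B6->T; covers B1=F, B2=E, B3=E, B4=F, B5=S, B6=T
input #5 (q=12, w=3): events B2->E, B3->E, B1->F, B5->E, B4->F, B6->T; covers B1=F, B2=E, B3=E, B4=F, B5=E, B6=T
input #6 (q=3, w=5): events B2->E, B3->E, B1->F, B5->S, B4->F, B6->T; covers B1=F, B2=E, B3=E, B4=F, B5=S, B6=T
union over the pool: B1=T, B1=F, B2=S, B2=E, B3=E, B4=T, B4=F, B5=S, B5=E, B6=T, B6=F, B7=T, B8=T, B8=F
uncovered (2 of 16): B3=S, B7=F
Answer: 2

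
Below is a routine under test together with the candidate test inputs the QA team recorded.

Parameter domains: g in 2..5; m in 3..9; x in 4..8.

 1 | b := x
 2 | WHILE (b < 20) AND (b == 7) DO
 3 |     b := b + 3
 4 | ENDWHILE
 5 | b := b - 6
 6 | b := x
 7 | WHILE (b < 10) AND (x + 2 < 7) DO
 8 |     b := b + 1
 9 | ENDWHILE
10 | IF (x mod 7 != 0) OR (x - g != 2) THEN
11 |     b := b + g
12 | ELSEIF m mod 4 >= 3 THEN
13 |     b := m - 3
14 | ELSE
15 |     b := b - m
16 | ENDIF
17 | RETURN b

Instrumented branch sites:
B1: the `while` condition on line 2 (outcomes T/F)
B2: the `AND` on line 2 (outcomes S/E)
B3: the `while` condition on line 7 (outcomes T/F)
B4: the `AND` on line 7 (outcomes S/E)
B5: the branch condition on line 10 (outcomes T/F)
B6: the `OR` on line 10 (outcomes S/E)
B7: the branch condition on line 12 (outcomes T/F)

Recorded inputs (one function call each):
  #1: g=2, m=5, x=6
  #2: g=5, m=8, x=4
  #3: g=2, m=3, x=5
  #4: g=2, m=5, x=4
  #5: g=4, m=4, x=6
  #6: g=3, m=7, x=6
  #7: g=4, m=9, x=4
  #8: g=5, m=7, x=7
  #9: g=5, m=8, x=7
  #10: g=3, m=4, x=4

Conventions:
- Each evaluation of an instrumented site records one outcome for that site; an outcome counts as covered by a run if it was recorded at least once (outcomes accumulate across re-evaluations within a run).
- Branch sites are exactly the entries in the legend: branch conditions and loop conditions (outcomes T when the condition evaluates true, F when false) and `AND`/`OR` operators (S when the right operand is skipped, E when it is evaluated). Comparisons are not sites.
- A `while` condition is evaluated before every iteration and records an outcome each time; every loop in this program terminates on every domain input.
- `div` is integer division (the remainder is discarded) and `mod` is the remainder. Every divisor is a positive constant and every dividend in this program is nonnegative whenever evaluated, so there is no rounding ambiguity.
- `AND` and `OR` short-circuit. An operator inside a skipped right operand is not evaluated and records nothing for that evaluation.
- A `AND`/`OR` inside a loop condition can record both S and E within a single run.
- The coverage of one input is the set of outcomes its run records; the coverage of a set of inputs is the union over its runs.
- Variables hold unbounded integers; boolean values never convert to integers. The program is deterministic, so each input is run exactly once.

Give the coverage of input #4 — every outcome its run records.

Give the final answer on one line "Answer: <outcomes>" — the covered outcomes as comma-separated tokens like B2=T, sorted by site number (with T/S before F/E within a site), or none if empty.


Running input #4 (g=2, m=5, x=4), event by event:
  B2->E, B1->F, B4->E, B3->T, B4->E, B3->T, B4->E, B3->T, B4->E, B3->T
  B4->E, B3->T, B4->E, B3->T, B4->S, B3->F, B6->S, B5->T
as a set, this run covers: B1=F, B2=E, B3=T, B3=F, B4=S, B4=E, B5=T, B6=S
Answer: B1=F, B2=E, B3=T, B3=F, B4=S, B4=E, B5=T, B6=S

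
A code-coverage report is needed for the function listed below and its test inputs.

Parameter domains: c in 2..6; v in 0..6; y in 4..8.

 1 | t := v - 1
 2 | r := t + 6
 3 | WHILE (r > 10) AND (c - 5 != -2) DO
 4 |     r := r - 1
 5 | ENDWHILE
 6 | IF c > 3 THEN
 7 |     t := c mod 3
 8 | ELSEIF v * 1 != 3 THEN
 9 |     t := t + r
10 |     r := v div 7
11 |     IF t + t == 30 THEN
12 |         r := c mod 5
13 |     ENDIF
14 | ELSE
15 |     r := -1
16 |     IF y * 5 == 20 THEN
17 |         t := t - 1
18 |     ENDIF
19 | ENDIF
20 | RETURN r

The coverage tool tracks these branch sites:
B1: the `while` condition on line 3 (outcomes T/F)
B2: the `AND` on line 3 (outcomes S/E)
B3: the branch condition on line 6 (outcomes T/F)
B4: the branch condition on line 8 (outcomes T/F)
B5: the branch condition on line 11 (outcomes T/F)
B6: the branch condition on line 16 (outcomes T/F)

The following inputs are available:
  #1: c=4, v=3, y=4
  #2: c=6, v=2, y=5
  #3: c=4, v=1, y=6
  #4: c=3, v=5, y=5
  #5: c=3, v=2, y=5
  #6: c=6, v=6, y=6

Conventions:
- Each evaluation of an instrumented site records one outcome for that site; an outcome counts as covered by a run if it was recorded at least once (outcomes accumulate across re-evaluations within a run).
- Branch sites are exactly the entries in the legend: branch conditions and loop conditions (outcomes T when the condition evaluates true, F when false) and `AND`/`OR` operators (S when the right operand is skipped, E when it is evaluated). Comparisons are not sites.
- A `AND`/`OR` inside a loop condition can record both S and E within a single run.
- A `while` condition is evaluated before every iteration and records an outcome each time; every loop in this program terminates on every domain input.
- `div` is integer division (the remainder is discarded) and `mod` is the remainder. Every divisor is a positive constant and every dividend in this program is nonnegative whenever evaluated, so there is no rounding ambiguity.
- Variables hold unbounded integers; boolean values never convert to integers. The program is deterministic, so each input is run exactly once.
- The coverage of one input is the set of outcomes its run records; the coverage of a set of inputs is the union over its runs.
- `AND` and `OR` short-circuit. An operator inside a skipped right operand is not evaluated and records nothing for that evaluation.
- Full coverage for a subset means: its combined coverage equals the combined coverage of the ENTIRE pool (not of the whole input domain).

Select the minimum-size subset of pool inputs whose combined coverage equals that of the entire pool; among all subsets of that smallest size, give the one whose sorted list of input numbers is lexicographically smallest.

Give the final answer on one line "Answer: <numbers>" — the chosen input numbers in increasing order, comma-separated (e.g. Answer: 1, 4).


run #1 (c=4, v=3, y=4) runs B2->S, B1->F, B3->T; records B1=F, B2=S, B3=T
run #2 (c=6, v=2, y=5) runs B2->S, B1->F, B3->T; records B1=F, B2=S, B3=T
run #3 (c=4, v=1, y=6) runs B2->S, B1->F, B3->T; records B1=F, B2=S, B3=T
run #4 (c=3, v=5, y=5) runs B2->S, B1->F, B3->F, B4->T, B5->F; records B1=F, B2=S, B3=F, B4=T, B5=F
run #5 (c=3, v=2, y=5) runs B2->S, B1->F, B3->F, B4->T, B5->F; records B1=F, B2=S, B3=F, B4=T, B5=F
run #6 (c=6, v=6, y=6) runs B2->E, B1->T, B2->S, B1->F, B3->T; records B1=T, B1=F, B2=S, B2=E, B3=T
pool-wide coverage (8 outcomes): B1=T, B1=F, B2=S, B2=E, B3=T, B3=F, B4=T, B5=F
every size-1 subset falls short of the 8 outcomes (best: 5/8)
inputs {4, 6} (size 2) cover everything; no size-2 subset with a lexicographically smaller index list covers all 8
Answer: 4, 6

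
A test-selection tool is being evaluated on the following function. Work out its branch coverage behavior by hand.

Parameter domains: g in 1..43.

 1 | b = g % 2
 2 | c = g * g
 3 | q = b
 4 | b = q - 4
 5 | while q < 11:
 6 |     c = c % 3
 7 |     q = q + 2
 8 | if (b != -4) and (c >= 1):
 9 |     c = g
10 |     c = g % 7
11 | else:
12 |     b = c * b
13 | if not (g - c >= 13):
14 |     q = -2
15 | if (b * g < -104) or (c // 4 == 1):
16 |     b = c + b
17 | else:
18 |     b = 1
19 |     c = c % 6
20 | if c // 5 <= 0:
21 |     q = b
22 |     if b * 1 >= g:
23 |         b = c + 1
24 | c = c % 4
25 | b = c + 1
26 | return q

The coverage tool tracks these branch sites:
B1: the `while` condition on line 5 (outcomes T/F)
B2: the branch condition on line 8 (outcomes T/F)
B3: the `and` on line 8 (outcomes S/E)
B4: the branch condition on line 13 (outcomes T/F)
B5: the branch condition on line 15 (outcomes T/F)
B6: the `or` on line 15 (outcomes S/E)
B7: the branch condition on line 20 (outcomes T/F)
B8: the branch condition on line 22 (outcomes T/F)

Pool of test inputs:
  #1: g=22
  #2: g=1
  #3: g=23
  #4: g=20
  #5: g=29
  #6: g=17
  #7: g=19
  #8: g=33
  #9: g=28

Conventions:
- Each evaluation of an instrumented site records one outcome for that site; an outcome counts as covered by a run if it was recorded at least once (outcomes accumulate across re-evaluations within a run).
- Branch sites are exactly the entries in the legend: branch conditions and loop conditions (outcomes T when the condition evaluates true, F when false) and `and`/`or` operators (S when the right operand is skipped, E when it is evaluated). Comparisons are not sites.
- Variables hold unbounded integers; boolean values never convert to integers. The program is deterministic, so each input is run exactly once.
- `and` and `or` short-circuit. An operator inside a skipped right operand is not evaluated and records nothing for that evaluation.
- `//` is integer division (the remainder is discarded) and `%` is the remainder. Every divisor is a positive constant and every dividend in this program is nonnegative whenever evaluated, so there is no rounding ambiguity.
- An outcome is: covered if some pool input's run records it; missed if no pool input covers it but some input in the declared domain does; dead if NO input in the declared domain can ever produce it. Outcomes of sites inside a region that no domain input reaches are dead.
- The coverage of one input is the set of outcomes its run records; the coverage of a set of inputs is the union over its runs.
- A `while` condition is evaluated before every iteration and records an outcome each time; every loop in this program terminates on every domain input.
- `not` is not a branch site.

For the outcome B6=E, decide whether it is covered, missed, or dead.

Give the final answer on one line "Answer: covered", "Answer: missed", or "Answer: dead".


B6=E is recorded by pool input(s) 1, 2, 3, 4, 5, 6, 7, 8 -> covered
Answer: covered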